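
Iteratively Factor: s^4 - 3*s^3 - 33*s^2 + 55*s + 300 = (s + 4)*(s^3 - 7*s^2 - 5*s + 75) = (s - 5)*(s + 4)*(s^2 - 2*s - 15) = (s - 5)^2*(s + 4)*(s + 3)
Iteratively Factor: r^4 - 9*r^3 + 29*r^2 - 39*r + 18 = (r - 3)*(r^3 - 6*r^2 + 11*r - 6) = (r - 3)*(r - 2)*(r^2 - 4*r + 3) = (r - 3)*(r - 2)*(r - 1)*(r - 3)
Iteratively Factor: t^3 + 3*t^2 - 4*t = (t - 1)*(t^2 + 4*t) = (t - 1)*(t + 4)*(t)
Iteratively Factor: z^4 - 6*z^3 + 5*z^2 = (z - 5)*(z^3 - z^2) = z*(z - 5)*(z^2 - z) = z*(z - 5)*(z - 1)*(z)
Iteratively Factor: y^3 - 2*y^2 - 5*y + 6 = (y - 1)*(y^2 - y - 6) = (y - 1)*(y + 2)*(y - 3)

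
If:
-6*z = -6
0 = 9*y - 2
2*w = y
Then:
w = 1/9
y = 2/9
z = 1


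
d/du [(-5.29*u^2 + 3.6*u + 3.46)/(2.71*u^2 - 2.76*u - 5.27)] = (4.8444*u^2 + 37.0034*u - 9.4224)/(7.3441*u^4 - 14.9592*u^3 - 20.9458*u^2 + 29.0904*u + 27.7729)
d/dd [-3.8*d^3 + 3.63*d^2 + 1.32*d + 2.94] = -11.4*d^2 + 7.26*d + 1.32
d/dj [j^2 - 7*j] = 2*j - 7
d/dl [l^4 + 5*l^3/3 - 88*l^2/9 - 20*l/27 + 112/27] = 4*l^3 + 5*l^2 - 176*l/9 - 20/27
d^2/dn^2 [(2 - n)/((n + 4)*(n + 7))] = 2*(-n^3 + 6*n^2 + 150*n + 494)/(n^6 + 33*n^5 + 447*n^4 + 3179*n^3 + 12516*n^2 + 25872*n + 21952)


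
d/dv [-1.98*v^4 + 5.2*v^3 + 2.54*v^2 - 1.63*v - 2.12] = -7.92*v^3 + 15.6*v^2 + 5.08*v - 1.63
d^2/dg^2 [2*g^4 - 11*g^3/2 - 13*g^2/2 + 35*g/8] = 24*g^2 - 33*g - 13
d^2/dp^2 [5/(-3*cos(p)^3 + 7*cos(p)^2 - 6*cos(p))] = 5*((-33*cos(p) + 56*cos(2*p) - 27*cos(3*p))*(3*cos(p)^2 - 7*cos(p) + 6)*cos(p)/4 - 2*(9*cos(p)^2 - 14*cos(p) + 6)^2*sin(p)^2)/((3*cos(p)^2 - 7*cos(p) + 6)^3*cos(p)^3)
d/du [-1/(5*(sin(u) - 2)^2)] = 2*cos(u)/(5*(sin(u) - 2)^3)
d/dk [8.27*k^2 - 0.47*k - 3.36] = 16.54*k - 0.47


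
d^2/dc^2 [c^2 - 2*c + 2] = 2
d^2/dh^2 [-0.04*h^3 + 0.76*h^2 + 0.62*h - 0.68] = 1.52 - 0.24*h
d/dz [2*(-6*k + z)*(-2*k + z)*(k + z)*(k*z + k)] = 2*k*(12*k^3 + 8*k^2*z + 4*k^2 - 21*k*z^2 - 14*k*z + 4*z^3 + 3*z^2)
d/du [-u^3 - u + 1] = -3*u^2 - 1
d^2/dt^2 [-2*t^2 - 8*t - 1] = -4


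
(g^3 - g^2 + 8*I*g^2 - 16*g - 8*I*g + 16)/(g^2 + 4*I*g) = g - 1 + 4*I - 4*I/g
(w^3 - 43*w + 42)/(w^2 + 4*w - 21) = (w^2 - 7*w + 6)/(w - 3)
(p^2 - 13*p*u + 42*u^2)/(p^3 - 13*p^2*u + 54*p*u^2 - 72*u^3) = (p - 7*u)/(p^2 - 7*p*u + 12*u^2)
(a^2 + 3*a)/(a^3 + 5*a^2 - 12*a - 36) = a*(a + 3)/(a^3 + 5*a^2 - 12*a - 36)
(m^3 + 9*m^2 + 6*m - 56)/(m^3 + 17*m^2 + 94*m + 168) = (m - 2)/(m + 6)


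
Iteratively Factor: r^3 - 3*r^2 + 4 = (r + 1)*(r^2 - 4*r + 4) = (r - 2)*(r + 1)*(r - 2)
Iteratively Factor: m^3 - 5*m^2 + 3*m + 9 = (m - 3)*(m^2 - 2*m - 3) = (m - 3)*(m + 1)*(m - 3)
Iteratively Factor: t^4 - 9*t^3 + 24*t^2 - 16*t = (t)*(t^3 - 9*t^2 + 24*t - 16) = t*(t - 1)*(t^2 - 8*t + 16) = t*(t - 4)*(t - 1)*(t - 4)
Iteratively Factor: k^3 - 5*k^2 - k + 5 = (k - 5)*(k^2 - 1) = (k - 5)*(k + 1)*(k - 1)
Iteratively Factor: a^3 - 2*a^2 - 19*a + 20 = (a + 4)*(a^2 - 6*a + 5) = (a - 1)*(a + 4)*(a - 5)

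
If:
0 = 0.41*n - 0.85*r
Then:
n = 2.07317073170732*r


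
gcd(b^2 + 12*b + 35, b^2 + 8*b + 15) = b + 5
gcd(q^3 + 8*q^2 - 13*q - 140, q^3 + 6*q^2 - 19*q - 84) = q^2 + 3*q - 28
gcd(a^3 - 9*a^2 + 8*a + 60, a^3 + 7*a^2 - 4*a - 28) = a + 2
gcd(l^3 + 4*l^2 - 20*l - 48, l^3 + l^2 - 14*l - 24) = l^2 - 2*l - 8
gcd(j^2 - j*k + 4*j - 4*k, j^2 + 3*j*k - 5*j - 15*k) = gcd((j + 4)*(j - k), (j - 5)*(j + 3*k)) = 1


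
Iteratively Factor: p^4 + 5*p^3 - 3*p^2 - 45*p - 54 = (p + 3)*(p^3 + 2*p^2 - 9*p - 18) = (p + 2)*(p + 3)*(p^2 - 9) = (p + 2)*(p + 3)^2*(p - 3)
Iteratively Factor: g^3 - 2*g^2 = (g)*(g^2 - 2*g) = g*(g - 2)*(g)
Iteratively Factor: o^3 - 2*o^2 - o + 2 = (o - 2)*(o^2 - 1) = (o - 2)*(o - 1)*(o + 1)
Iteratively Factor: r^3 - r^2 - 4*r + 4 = (r - 1)*(r^2 - 4) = (r - 1)*(r + 2)*(r - 2)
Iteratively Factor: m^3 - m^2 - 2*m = (m)*(m^2 - m - 2) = m*(m - 2)*(m + 1)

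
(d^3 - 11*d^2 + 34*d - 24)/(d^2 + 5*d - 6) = (d^2 - 10*d + 24)/(d + 6)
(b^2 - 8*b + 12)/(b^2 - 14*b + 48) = (b - 2)/(b - 8)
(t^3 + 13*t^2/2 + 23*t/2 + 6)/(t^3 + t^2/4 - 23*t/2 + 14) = 2*(2*t^2 + 5*t + 3)/(4*t^2 - 15*t + 14)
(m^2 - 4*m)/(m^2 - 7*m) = (m - 4)/(m - 7)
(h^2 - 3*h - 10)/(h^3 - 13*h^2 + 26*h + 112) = (h - 5)/(h^2 - 15*h + 56)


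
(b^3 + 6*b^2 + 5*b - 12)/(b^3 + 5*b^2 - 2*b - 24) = (b - 1)/(b - 2)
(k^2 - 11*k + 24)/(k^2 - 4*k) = (k^2 - 11*k + 24)/(k*(k - 4))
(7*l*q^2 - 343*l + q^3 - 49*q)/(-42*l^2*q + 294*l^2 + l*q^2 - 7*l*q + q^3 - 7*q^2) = (q + 7)/(-6*l + q)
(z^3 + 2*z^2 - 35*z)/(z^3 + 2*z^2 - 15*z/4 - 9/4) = 4*z*(z^2 + 2*z - 35)/(4*z^3 + 8*z^2 - 15*z - 9)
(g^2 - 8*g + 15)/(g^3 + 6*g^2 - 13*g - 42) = (g - 5)/(g^2 + 9*g + 14)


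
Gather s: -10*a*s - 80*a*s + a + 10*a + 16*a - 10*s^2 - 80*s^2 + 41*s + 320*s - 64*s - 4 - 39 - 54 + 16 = 27*a - 90*s^2 + s*(297 - 90*a) - 81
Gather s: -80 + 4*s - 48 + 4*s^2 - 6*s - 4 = 4*s^2 - 2*s - 132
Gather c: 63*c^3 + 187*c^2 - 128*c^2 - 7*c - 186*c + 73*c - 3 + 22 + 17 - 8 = 63*c^3 + 59*c^2 - 120*c + 28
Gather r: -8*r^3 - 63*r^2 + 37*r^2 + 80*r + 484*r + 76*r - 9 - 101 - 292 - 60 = -8*r^3 - 26*r^2 + 640*r - 462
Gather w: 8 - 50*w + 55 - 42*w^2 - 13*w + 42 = -42*w^2 - 63*w + 105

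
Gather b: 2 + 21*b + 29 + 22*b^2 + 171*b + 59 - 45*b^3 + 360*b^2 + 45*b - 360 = -45*b^3 + 382*b^2 + 237*b - 270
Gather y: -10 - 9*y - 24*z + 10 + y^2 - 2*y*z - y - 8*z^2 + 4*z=y^2 + y*(-2*z - 10) - 8*z^2 - 20*z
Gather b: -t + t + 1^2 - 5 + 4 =0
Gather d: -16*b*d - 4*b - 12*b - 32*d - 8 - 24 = -16*b + d*(-16*b - 32) - 32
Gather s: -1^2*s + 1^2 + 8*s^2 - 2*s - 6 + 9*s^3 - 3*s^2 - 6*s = 9*s^3 + 5*s^2 - 9*s - 5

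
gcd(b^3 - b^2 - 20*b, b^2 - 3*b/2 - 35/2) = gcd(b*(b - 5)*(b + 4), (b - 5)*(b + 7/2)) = b - 5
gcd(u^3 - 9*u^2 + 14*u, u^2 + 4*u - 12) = u - 2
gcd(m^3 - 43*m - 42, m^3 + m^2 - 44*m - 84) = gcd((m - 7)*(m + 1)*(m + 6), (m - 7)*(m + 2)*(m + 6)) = m^2 - m - 42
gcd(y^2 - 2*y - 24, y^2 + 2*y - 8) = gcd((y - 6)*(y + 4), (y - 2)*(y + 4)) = y + 4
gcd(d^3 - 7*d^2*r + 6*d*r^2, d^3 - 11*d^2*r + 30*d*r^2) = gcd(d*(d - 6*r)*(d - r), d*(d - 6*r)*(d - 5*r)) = -d^2 + 6*d*r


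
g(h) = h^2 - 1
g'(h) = 2*h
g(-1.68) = 1.82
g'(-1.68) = -3.36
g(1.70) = 1.89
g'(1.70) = 3.40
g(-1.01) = 0.02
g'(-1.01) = -2.02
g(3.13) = 8.80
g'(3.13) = 6.26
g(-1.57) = 1.46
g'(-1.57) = -3.14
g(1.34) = 0.80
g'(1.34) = 2.68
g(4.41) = 18.45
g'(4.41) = 8.82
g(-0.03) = -1.00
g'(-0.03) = -0.06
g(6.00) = 35.00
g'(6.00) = 12.00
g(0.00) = -1.00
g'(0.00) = 0.00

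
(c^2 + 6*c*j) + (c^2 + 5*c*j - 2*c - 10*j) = 2*c^2 + 11*c*j - 2*c - 10*j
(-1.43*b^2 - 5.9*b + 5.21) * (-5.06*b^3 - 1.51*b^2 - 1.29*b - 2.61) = 7.2358*b^5 + 32.0133*b^4 - 15.6089*b^3 + 3.4762*b^2 + 8.6781*b - 13.5981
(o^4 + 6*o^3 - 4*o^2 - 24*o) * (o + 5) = o^5 + 11*o^4 + 26*o^3 - 44*o^2 - 120*o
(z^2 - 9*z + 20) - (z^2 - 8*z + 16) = 4 - z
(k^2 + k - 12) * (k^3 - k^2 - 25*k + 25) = k^5 - 38*k^3 + 12*k^2 + 325*k - 300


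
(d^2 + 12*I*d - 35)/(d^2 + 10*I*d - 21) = (d + 5*I)/(d + 3*I)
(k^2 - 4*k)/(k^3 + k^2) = (k - 4)/(k*(k + 1))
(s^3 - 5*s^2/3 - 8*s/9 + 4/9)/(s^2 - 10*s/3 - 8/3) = (3*s^2 - 7*s + 2)/(3*(s - 4))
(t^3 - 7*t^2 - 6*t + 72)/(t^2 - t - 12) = t - 6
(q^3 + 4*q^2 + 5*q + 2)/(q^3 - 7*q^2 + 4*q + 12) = (q^2 + 3*q + 2)/(q^2 - 8*q + 12)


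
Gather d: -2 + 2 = 0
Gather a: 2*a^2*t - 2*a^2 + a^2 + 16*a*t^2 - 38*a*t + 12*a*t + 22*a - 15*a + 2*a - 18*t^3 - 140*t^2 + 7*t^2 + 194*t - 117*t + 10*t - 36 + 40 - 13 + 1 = a^2*(2*t - 1) + a*(16*t^2 - 26*t + 9) - 18*t^3 - 133*t^2 + 87*t - 8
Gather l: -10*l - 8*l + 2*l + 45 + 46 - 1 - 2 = 88 - 16*l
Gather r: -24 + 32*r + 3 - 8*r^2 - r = -8*r^2 + 31*r - 21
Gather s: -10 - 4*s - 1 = -4*s - 11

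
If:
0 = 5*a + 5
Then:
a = -1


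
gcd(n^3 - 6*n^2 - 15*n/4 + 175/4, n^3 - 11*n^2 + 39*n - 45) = n - 5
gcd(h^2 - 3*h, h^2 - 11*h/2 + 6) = 1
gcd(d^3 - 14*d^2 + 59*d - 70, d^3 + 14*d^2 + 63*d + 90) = 1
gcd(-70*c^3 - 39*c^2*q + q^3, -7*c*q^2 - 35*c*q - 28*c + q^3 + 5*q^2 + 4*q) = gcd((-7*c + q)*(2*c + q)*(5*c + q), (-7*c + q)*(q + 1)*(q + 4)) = -7*c + q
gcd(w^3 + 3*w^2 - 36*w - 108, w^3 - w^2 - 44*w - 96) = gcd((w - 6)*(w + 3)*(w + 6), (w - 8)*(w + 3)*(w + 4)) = w + 3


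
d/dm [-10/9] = 0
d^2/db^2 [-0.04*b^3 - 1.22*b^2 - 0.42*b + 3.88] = -0.24*b - 2.44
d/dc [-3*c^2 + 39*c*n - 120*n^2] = -6*c + 39*n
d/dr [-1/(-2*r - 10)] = -1/(2*(r + 5)^2)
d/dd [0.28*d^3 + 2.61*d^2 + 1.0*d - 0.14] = 0.84*d^2 + 5.22*d + 1.0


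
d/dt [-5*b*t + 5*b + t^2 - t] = -5*b + 2*t - 1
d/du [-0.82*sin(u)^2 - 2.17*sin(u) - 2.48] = -(1.64*sin(u) + 2.17)*cos(u)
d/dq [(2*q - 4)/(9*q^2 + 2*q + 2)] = 6*(-3*q^2 + 12*q + 2)/(81*q^4 + 36*q^3 + 40*q^2 + 8*q + 4)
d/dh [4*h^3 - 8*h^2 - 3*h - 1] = 12*h^2 - 16*h - 3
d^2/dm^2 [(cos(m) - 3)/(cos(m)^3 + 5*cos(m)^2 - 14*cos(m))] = (2*(cos(m) - 3)*(3*cos(m)^2 + 10*cos(m) - 14)^2*sin(m)^2 - (cos(m)^2 + 5*cos(m) - 14)^2*cos(m)^3 + (cos(m)^2 + 5*cos(m) - 14)*(12*(1 - cos(2*m))^2 + 318*cos(m) - 372*cos(2*m) + 26*cos(3*m) + 9*cos(4*m) + 35)*cos(m)/8)/((cos(m)^2 + 5*cos(m) - 14)^3*cos(m)^3)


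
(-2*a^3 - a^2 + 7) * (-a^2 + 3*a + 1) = 2*a^5 - 5*a^4 - 5*a^3 - 8*a^2 + 21*a + 7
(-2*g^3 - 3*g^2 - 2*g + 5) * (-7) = 14*g^3 + 21*g^2 + 14*g - 35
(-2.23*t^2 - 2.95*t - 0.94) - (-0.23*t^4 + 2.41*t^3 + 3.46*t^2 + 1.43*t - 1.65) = 0.23*t^4 - 2.41*t^3 - 5.69*t^2 - 4.38*t + 0.71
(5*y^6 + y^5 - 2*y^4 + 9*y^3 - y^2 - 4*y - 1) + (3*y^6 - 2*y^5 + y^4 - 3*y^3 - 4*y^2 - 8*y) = 8*y^6 - y^5 - y^4 + 6*y^3 - 5*y^2 - 12*y - 1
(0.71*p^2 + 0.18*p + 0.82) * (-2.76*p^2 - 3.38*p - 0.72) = -1.9596*p^4 - 2.8966*p^3 - 3.3828*p^2 - 2.9012*p - 0.5904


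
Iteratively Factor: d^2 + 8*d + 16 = (d + 4)*(d + 4)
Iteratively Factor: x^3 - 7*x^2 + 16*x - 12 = (x - 2)*(x^2 - 5*x + 6) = (x - 3)*(x - 2)*(x - 2)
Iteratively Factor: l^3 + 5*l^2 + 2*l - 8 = (l - 1)*(l^2 + 6*l + 8) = (l - 1)*(l + 4)*(l + 2)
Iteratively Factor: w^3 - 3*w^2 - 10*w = (w + 2)*(w^2 - 5*w) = w*(w + 2)*(w - 5)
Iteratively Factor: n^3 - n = (n + 1)*(n^2 - n) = (n - 1)*(n + 1)*(n)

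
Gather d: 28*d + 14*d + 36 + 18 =42*d + 54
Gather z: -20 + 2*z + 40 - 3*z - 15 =5 - z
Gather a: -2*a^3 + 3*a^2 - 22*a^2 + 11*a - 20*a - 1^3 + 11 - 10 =-2*a^3 - 19*a^2 - 9*a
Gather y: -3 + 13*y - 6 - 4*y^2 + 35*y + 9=-4*y^2 + 48*y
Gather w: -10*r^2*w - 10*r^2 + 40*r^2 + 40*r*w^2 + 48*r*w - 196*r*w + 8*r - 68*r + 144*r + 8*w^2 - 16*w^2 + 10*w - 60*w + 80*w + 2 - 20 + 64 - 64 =30*r^2 + 84*r + w^2*(40*r - 8) + w*(-10*r^2 - 148*r + 30) - 18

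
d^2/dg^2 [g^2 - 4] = 2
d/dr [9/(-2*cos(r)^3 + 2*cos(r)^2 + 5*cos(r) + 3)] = 36*(-6*cos(r)^2 + 4*cos(r) + 5)*sin(r)/(4*sin(r)^2 - 7*cos(r) + cos(3*r) - 10)^2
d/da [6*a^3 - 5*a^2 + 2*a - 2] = 18*a^2 - 10*a + 2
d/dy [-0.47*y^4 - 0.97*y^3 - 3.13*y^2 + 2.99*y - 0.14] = -1.88*y^3 - 2.91*y^2 - 6.26*y + 2.99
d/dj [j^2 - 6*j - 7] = 2*j - 6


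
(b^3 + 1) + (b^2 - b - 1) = b^3 + b^2 - b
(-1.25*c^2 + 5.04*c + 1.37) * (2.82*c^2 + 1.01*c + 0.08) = -3.525*c^4 + 12.9503*c^3 + 8.8538*c^2 + 1.7869*c + 0.1096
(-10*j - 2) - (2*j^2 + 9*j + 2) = -2*j^2 - 19*j - 4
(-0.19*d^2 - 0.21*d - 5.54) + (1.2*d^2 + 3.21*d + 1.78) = 1.01*d^2 + 3.0*d - 3.76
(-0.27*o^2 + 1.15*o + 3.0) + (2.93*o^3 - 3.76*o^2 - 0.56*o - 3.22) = 2.93*o^3 - 4.03*o^2 + 0.59*o - 0.22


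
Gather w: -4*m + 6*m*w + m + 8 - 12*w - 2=-3*m + w*(6*m - 12) + 6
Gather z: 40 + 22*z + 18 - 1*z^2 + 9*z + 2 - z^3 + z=-z^3 - z^2 + 32*z + 60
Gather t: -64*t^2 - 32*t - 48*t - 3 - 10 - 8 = -64*t^2 - 80*t - 21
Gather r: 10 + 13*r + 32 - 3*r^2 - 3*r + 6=-3*r^2 + 10*r + 48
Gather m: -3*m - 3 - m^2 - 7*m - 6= -m^2 - 10*m - 9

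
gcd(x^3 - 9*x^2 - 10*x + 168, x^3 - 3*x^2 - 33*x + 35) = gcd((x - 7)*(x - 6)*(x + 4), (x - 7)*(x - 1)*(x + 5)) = x - 7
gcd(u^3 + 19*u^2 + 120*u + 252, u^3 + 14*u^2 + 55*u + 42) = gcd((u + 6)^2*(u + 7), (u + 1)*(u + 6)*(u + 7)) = u^2 + 13*u + 42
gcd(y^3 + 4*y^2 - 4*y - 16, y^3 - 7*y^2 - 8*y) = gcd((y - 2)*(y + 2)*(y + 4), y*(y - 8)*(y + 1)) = 1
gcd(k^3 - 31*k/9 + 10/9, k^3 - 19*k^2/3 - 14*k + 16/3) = k^2 + 5*k/3 - 2/3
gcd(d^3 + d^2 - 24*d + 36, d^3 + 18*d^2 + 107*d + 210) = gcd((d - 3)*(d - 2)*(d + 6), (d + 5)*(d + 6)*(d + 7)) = d + 6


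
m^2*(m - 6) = m^3 - 6*m^2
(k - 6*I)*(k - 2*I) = k^2 - 8*I*k - 12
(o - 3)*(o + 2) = o^2 - o - 6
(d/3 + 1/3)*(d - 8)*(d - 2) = d^3/3 - 3*d^2 + 2*d + 16/3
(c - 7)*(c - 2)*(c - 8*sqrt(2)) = c^3 - 8*sqrt(2)*c^2 - 9*c^2 + 14*c + 72*sqrt(2)*c - 112*sqrt(2)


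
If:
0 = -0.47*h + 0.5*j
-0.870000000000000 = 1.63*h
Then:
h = -0.53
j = -0.50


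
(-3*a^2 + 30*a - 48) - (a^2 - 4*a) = -4*a^2 + 34*a - 48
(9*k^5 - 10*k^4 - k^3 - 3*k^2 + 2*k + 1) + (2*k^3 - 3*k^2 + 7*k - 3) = 9*k^5 - 10*k^4 + k^3 - 6*k^2 + 9*k - 2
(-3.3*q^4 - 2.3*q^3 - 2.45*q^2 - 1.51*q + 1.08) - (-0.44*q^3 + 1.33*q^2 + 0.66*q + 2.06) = -3.3*q^4 - 1.86*q^3 - 3.78*q^2 - 2.17*q - 0.98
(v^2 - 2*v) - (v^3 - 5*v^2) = -v^3 + 6*v^2 - 2*v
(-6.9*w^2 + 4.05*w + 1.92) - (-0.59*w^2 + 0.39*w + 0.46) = -6.31*w^2 + 3.66*w + 1.46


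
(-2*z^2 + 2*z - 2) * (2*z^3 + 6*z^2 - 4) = -4*z^5 - 8*z^4 + 8*z^3 - 4*z^2 - 8*z + 8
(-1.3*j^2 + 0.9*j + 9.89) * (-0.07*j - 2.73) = 0.091*j^3 + 3.486*j^2 - 3.1493*j - 26.9997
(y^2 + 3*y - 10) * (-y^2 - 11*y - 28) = -y^4 - 14*y^3 - 51*y^2 + 26*y + 280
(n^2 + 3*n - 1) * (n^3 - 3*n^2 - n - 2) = n^5 - 11*n^3 - 2*n^2 - 5*n + 2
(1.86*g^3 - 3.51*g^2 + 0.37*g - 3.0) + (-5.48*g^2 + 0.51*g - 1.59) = 1.86*g^3 - 8.99*g^2 + 0.88*g - 4.59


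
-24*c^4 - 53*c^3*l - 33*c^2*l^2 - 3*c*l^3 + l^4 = (-8*c + l)*(c + l)^2*(3*c + l)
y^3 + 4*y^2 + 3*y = y*(y + 1)*(y + 3)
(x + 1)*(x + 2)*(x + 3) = x^3 + 6*x^2 + 11*x + 6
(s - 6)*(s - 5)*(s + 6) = s^3 - 5*s^2 - 36*s + 180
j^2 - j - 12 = (j - 4)*(j + 3)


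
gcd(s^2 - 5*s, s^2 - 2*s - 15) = s - 5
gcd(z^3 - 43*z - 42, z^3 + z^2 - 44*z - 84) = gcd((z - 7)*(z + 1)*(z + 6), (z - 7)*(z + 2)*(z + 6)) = z^2 - z - 42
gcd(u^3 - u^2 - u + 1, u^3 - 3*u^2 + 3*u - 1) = u^2 - 2*u + 1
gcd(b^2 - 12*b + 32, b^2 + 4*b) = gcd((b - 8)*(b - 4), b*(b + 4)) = 1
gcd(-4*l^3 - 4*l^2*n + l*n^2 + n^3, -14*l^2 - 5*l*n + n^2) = 2*l + n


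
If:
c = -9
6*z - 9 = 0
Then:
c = -9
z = 3/2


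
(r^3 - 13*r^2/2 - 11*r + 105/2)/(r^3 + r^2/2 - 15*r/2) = (r - 7)/r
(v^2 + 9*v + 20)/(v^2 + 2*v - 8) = (v + 5)/(v - 2)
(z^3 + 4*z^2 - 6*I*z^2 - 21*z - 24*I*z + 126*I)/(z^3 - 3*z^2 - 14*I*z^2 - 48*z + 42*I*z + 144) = (z + 7)/(z - 8*I)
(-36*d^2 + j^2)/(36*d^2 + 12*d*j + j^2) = (-6*d + j)/(6*d + j)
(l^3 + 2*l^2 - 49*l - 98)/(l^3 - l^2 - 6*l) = (l^2 - 49)/(l*(l - 3))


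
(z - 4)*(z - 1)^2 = z^3 - 6*z^2 + 9*z - 4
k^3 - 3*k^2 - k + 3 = (k - 3)*(k - 1)*(k + 1)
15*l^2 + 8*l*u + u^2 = (3*l + u)*(5*l + u)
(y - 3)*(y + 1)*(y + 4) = y^3 + 2*y^2 - 11*y - 12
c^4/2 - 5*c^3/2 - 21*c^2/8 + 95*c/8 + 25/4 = (c/2 + 1)*(c - 5)*(c - 5/2)*(c + 1/2)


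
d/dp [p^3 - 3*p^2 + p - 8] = 3*p^2 - 6*p + 1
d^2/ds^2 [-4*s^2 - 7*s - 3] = -8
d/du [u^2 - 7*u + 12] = 2*u - 7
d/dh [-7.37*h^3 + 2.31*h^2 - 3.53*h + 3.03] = -22.11*h^2 + 4.62*h - 3.53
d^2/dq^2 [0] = 0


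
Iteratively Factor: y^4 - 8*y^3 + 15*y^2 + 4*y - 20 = (y - 2)*(y^3 - 6*y^2 + 3*y + 10) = (y - 2)*(y + 1)*(y^2 - 7*y + 10) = (y - 5)*(y - 2)*(y + 1)*(y - 2)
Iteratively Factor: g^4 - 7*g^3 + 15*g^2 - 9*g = (g - 3)*(g^3 - 4*g^2 + 3*g) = g*(g - 3)*(g^2 - 4*g + 3) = g*(g - 3)*(g - 1)*(g - 3)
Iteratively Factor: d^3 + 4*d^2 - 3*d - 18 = (d + 3)*(d^2 + d - 6) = (d - 2)*(d + 3)*(d + 3)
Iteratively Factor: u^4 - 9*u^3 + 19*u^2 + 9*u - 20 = (u - 5)*(u^3 - 4*u^2 - u + 4) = (u - 5)*(u - 4)*(u^2 - 1) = (u - 5)*(u - 4)*(u + 1)*(u - 1)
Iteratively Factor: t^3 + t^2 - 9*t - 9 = (t + 3)*(t^2 - 2*t - 3) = (t - 3)*(t + 3)*(t + 1)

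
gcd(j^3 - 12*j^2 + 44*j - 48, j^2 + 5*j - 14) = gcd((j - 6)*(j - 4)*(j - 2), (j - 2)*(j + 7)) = j - 2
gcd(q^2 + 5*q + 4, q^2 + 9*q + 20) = q + 4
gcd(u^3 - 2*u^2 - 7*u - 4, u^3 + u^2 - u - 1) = u^2 + 2*u + 1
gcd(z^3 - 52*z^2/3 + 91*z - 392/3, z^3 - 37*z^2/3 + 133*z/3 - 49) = z^2 - 28*z/3 + 49/3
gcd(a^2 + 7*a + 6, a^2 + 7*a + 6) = a^2 + 7*a + 6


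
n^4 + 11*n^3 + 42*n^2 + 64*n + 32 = (n + 1)*(n + 2)*(n + 4)^2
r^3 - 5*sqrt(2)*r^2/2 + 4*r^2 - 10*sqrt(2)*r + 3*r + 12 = (r + 4)*(r - 3*sqrt(2)/2)*(r - sqrt(2))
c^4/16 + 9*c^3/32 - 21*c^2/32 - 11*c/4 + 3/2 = (c/4 + 1)^2*(c - 3)*(c - 1/2)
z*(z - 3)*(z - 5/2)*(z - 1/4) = z^4 - 23*z^3/4 + 71*z^2/8 - 15*z/8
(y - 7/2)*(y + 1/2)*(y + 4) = y^3 + y^2 - 55*y/4 - 7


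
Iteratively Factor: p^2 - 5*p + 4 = (p - 1)*(p - 4)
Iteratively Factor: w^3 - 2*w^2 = (w)*(w^2 - 2*w) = w^2*(w - 2)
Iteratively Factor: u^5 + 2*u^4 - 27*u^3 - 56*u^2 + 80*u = (u - 5)*(u^4 + 7*u^3 + 8*u^2 - 16*u) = (u - 5)*(u - 1)*(u^3 + 8*u^2 + 16*u) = (u - 5)*(u - 1)*(u + 4)*(u^2 + 4*u) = u*(u - 5)*(u - 1)*(u + 4)*(u + 4)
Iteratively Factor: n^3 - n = (n + 1)*(n^2 - n) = (n - 1)*(n + 1)*(n)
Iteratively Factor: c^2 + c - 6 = (c - 2)*(c + 3)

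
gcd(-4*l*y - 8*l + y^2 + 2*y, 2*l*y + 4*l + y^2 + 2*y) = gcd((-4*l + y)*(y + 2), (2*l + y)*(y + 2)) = y + 2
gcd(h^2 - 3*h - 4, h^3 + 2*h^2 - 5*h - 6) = h + 1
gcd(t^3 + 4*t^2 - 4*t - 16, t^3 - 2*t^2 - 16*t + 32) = t^2 + 2*t - 8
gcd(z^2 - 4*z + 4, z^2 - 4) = z - 2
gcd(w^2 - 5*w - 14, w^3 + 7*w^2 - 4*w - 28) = w + 2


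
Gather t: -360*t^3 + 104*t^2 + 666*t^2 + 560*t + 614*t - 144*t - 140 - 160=-360*t^3 + 770*t^2 + 1030*t - 300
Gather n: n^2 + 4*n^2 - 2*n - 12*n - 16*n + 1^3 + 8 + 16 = 5*n^2 - 30*n + 25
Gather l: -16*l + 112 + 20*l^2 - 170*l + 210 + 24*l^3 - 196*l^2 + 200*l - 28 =24*l^3 - 176*l^2 + 14*l + 294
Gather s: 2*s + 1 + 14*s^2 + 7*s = 14*s^2 + 9*s + 1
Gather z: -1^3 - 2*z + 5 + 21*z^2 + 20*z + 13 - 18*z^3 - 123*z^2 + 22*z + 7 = -18*z^3 - 102*z^2 + 40*z + 24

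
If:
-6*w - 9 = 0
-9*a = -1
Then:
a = 1/9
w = -3/2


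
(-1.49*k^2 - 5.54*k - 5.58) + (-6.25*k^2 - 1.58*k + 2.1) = -7.74*k^2 - 7.12*k - 3.48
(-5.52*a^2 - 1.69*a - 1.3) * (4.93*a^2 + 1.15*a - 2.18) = -27.2136*a^4 - 14.6797*a^3 + 3.6811*a^2 + 2.1892*a + 2.834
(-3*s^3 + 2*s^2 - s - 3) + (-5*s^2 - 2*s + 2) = -3*s^3 - 3*s^2 - 3*s - 1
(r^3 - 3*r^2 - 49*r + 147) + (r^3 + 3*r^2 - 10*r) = 2*r^3 - 59*r + 147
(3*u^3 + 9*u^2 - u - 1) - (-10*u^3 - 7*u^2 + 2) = 13*u^3 + 16*u^2 - u - 3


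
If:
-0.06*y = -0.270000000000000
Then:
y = 4.50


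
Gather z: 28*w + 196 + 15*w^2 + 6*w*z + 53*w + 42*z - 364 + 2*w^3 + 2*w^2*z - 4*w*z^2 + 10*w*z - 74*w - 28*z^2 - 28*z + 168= 2*w^3 + 15*w^2 + 7*w + z^2*(-4*w - 28) + z*(2*w^2 + 16*w + 14)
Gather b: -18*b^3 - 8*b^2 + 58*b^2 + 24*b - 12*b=-18*b^3 + 50*b^2 + 12*b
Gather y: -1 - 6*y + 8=7 - 6*y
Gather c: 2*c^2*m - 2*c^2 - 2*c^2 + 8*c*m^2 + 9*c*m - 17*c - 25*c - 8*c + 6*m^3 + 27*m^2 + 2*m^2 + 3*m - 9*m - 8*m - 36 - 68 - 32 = c^2*(2*m - 4) + c*(8*m^2 + 9*m - 50) + 6*m^3 + 29*m^2 - 14*m - 136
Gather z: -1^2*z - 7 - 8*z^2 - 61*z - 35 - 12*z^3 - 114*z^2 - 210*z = -12*z^3 - 122*z^2 - 272*z - 42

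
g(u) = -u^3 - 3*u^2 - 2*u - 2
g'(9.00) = -299.00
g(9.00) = -992.00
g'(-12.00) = -362.00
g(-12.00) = 1318.00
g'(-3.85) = -23.37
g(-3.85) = 18.30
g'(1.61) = -19.44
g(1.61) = -17.17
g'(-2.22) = -3.47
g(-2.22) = -1.40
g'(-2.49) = -5.66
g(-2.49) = -0.18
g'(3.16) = -50.92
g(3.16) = -69.83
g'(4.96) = -105.56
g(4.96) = -207.75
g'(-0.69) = 0.71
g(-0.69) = -1.72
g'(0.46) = -5.39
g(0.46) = -3.65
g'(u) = -3*u^2 - 6*u - 2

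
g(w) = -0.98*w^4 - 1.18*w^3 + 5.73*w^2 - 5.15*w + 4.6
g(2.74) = -46.00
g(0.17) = 3.88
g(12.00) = -21592.40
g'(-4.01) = 144.74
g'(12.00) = -7151.15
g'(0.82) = -0.29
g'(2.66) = -73.49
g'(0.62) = -0.34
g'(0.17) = -3.32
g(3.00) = -70.52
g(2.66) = -39.83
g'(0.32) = -1.97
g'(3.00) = -108.47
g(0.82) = 3.14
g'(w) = -3.92*w^3 - 3.54*w^2 + 11.46*w - 5.15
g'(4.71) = -439.29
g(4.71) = -498.13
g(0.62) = 3.18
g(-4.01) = -59.92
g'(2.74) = -80.96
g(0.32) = 3.49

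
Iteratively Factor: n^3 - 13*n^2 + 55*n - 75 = (n - 5)*(n^2 - 8*n + 15) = (n - 5)*(n - 3)*(n - 5)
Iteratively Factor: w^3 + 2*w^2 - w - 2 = (w + 1)*(w^2 + w - 2) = (w + 1)*(w + 2)*(w - 1)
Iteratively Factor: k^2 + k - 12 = (k - 3)*(k + 4)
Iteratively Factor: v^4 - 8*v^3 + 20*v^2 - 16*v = (v - 4)*(v^3 - 4*v^2 + 4*v) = (v - 4)*(v - 2)*(v^2 - 2*v) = (v - 4)*(v - 2)^2*(v)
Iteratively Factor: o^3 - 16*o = (o)*(o^2 - 16) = o*(o - 4)*(o + 4)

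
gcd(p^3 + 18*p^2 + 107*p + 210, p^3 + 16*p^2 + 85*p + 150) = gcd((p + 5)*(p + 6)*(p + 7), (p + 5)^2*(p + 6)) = p^2 + 11*p + 30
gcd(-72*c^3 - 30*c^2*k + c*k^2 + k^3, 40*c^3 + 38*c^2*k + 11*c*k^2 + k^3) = 4*c + k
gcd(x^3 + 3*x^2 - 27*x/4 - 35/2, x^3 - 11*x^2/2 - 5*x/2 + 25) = x^2 - x/2 - 5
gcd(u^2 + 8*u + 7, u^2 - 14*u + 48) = 1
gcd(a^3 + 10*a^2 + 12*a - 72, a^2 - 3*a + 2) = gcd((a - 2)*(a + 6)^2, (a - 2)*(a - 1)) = a - 2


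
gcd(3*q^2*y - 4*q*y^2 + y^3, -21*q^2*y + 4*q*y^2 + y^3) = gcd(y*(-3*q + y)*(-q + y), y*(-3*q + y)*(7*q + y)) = -3*q*y + y^2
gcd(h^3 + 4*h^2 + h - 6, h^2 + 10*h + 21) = h + 3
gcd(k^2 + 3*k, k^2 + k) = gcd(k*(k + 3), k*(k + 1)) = k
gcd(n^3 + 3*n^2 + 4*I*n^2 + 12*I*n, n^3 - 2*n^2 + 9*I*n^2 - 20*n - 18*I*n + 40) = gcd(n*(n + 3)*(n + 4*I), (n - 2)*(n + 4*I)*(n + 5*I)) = n + 4*I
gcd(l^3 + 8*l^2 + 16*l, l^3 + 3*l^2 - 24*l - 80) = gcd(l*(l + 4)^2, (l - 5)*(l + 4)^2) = l^2 + 8*l + 16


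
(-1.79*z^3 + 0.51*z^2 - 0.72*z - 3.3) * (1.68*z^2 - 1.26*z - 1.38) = -3.0072*z^5 + 3.1122*z^4 + 0.618*z^3 - 5.3406*z^2 + 5.1516*z + 4.554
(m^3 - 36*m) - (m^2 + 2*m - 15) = m^3 - m^2 - 38*m + 15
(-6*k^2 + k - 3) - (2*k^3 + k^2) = -2*k^3 - 7*k^2 + k - 3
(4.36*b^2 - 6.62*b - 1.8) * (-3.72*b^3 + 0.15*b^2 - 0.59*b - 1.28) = -16.2192*b^5 + 25.2804*b^4 + 3.1306*b^3 - 1.945*b^2 + 9.5356*b + 2.304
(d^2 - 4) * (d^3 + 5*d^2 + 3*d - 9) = d^5 + 5*d^4 - d^3 - 29*d^2 - 12*d + 36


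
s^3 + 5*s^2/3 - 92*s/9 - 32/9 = (s - 8/3)*(s + 1/3)*(s + 4)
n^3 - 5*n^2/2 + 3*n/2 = n*(n - 3/2)*(n - 1)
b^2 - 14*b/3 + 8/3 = (b - 4)*(b - 2/3)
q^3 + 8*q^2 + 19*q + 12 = (q + 1)*(q + 3)*(q + 4)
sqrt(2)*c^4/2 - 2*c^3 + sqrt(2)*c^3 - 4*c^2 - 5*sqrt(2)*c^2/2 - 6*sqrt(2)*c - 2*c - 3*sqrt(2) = (c + 1)^2*(c - 3*sqrt(2))*(sqrt(2)*c/2 + 1)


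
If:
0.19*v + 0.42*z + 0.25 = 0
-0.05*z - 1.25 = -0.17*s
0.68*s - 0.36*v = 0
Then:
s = 5.74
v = 10.84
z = -5.50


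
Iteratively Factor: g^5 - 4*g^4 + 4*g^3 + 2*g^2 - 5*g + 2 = (g - 1)*(g^4 - 3*g^3 + g^2 + 3*g - 2) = (g - 1)^2*(g^3 - 2*g^2 - g + 2) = (g - 1)^2*(g + 1)*(g^2 - 3*g + 2) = (g - 2)*(g - 1)^2*(g + 1)*(g - 1)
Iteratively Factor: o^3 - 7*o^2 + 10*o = (o - 5)*(o^2 - 2*o) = o*(o - 5)*(o - 2)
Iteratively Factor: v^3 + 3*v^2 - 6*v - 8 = (v + 1)*(v^2 + 2*v - 8) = (v + 1)*(v + 4)*(v - 2)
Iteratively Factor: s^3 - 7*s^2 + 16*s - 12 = (s - 2)*(s^2 - 5*s + 6) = (s - 3)*(s - 2)*(s - 2)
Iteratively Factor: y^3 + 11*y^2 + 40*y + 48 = (y + 4)*(y^2 + 7*y + 12) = (y + 4)^2*(y + 3)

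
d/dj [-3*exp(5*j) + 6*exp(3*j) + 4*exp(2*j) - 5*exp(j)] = (-15*exp(4*j) + 18*exp(2*j) + 8*exp(j) - 5)*exp(j)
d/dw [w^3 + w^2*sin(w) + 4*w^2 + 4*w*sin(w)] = w^2*cos(w) + 3*w^2 + 2*w*sin(w) + 4*w*cos(w) + 8*w + 4*sin(w)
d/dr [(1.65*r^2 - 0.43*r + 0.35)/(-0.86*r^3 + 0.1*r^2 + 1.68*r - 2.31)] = (1.419*r^4 - 0.7396*r^3 + 3.718*r^2 - 7.693*r + 0.4053)/(0.7396*r^6 - 0.172*r^5 - 2.8796*r^4 + 4.3092*r^3 + 2.3604*r^2 - 7.7616*r + 5.3361)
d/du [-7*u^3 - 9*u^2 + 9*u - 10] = -21*u^2 - 18*u + 9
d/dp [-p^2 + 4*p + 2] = 4 - 2*p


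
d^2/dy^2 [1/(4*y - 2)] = 4/(2*y - 1)^3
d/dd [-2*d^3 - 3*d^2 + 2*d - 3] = -6*d^2 - 6*d + 2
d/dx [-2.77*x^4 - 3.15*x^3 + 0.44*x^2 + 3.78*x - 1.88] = -11.08*x^3 - 9.45*x^2 + 0.88*x + 3.78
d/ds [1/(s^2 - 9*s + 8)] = (9 - 2*s)/(s^2 - 9*s + 8)^2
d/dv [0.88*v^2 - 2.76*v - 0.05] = 1.76*v - 2.76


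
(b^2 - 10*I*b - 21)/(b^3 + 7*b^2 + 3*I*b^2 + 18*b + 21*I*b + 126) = (b - 7*I)/(b^2 + b*(7 + 6*I) + 42*I)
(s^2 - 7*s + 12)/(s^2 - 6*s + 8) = (s - 3)/(s - 2)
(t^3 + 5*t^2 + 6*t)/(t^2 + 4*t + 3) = t*(t + 2)/(t + 1)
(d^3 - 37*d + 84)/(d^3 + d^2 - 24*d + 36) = (d^2 + 3*d - 28)/(d^2 + 4*d - 12)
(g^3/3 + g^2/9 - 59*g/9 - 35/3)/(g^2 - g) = (3*g^3 + g^2 - 59*g - 105)/(9*g*(g - 1))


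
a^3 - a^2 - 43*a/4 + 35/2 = (a - 5/2)*(a - 2)*(a + 7/2)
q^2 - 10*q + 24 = (q - 6)*(q - 4)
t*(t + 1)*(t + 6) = t^3 + 7*t^2 + 6*t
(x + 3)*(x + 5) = x^2 + 8*x + 15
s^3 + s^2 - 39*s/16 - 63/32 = (s - 3/2)*(s + 3/4)*(s + 7/4)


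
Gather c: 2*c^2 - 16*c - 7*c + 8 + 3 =2*c^2 - 23*c + 11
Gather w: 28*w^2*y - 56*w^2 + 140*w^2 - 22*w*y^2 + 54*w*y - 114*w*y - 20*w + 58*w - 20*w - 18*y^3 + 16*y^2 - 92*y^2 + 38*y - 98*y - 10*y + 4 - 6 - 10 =w^2*(28*y + 84) + w*(-22*y^2 - 60*y + 18) - 18*y^3 - 76*y^2 - 70*y - 12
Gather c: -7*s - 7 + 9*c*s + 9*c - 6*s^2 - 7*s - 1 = c*(9*s + 9) - 6*s^2 - 14*s - 8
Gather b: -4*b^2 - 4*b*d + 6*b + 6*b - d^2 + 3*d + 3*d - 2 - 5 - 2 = -4*b^2 + b*(12 - 4*d) - d^2 + 6*d - 9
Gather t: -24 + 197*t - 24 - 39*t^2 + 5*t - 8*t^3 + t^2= -8*t^3 - 38*t^2 + 202*t - 48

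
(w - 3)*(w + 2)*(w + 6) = w^3 + 5*w^2 - 12*w - 36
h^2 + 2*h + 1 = (h + 1)^2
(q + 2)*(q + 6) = q^2 + 8*q + 12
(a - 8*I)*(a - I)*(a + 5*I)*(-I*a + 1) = -I*a^4 - 3*a^3 - 41*I*a^2 - 3*a - 40*I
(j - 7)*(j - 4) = j^2 - 11*j + 28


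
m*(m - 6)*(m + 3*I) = m^3 - 6*m^2 + 3*I*m^2 - 18*I*m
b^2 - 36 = (b - 6)*(b + 6)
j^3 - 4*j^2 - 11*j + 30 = (j - 5)*(j - 2)*(j + 3)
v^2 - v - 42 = (v - 7)*(v + 6)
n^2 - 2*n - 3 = (n - 3)*(n + 1)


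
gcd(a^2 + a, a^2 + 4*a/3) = a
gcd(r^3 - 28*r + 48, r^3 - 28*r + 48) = r^3 - 28*r + 48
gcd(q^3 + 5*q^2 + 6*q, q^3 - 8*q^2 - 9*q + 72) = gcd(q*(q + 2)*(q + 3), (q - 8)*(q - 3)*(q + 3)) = q + 3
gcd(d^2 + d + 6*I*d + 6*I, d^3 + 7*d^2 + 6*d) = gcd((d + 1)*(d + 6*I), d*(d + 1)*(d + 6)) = d + 1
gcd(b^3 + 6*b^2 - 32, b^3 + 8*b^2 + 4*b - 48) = b^2 + 2*b - 8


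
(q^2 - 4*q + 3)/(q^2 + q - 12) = (q - 1)/(q + 4)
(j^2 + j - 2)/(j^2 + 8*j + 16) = (j^2 + j - 2)/(j^2 + 8*j + 16)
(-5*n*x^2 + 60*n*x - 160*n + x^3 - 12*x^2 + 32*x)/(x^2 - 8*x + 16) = (-5*n*x + 40*n + x^2 - 8*x)/(x - 4)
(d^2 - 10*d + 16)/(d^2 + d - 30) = (d^2 - 10*d + 16)/(d^2 + d - 30)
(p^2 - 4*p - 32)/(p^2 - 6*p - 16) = (p + 4)/(p + 2)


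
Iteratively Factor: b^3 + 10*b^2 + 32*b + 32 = (b + 4)*(b^2 + 6*b + 8) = (b + 2)*(b + 4)*(b + 4)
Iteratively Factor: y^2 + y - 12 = (y - 3)*(y + 4)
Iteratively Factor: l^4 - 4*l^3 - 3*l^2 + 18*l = (l)*(l^3 - 4*l^2 - 3*l + 18) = l*(l - 3)*(l^2 - l - 6) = l*(l - 3)^2*(l + 2)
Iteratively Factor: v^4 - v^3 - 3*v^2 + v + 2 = (v + 1)*(v^3 - 2*v^2 - v + 2) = (v - 1)*(v + 1)*(v^2 - v - 2) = (v - 1)*(v + 1)^2*(v - 2)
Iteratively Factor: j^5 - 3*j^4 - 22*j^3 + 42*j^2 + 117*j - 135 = (j + 3)*(j^4 - 6*j^3 - 4*j^2 + 54*j - 45) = (j + 3)^2*(j^3 - 9*j^2 + 23*j - 15) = (j - 5)*(j + 3)^2*(j^2 - 4*j + 3) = (j - 5)*(j - 3)*(j + 3)^2*(j - 1)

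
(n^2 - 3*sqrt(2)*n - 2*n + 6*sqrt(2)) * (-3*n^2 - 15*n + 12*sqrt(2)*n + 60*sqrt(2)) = -3*n^4 - 9*n^3 + 21*sqrt(2)*n^3 - 42*n^2 + 63*sqrt(2)*n^2 - 210*sqrt(2)*n - 216*n + 720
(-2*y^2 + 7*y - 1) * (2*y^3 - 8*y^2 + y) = -4*y^5 + 30*y^4 - 60*y^3 + 15*y^2 - y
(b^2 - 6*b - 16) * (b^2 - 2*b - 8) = b^4 - 8*b^3 - 12*b^2 + 80*b + 128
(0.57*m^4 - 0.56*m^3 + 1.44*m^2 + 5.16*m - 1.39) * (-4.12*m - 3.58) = -2.3484*m^5 + 0.2666*m^4 - 3.928*m^3 - 26.4144*m^2 - 12.746*m + 4.9762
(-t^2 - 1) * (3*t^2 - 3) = 3 - 3*t^4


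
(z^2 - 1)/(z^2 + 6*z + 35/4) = 4*(z^2 - 1)/(4*z^2 + 24*z + 35)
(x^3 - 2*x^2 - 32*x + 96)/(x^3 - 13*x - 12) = (x^2 + 2*x - 24)/(x^2 + 4*x + 3)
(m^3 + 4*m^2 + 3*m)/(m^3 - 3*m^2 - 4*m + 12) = m*(m^2 + 4*m + 3)/(m^3 - 3*m^2 - 4*m + 12)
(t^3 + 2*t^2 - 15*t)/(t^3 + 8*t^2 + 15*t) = (t - 3)/(t + 3)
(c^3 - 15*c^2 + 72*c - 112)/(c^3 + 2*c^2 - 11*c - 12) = (c^3 - 15*c^2 + 72*c - 112)/(c^3 + 2*c^2 - 11*c - 12)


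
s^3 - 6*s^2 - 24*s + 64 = (s - 8)*(s - 2)*(s + 4)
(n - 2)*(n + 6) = n^2 + 4*n - 12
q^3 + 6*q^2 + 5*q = q*(q + 1)*(q + 5)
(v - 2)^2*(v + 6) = v^3 + 2*v^2 - 20*v + 24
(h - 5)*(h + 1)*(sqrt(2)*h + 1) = sqrt(2)*h^3 - 4*sqrt(2)*h^2 + h^2 - 5*sqrt(2)*h - 4*h - 5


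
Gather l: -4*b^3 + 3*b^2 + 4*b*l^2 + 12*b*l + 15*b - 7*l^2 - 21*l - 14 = -4*b^3 + 3*b^2 + 15*b + l^2*(4*b - 7) + l*(12*b - 21) - 14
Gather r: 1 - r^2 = 1 - r^2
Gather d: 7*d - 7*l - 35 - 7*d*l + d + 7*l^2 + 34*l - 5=d*(8 - 7*l) + 7*l^2 + 27*l - 40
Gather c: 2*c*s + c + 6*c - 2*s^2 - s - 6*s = c*(2*s + 7) - 2*s^2 - 7*s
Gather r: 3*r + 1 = 3*r + 1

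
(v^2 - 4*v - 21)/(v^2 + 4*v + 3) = (v - 7)/(v + 1)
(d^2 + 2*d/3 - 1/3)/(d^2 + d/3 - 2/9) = 3*(d + 1)/(3*d + 2)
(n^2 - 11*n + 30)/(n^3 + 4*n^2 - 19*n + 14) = (n^2 - 11*n + 30)/(n^3 + 4*n^2 - 19*n + 14)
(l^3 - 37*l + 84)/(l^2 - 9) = (l^2 + 3*l - 28)/(l + 3)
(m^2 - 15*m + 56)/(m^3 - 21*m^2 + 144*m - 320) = (m - 7)/(m^2 - 13*m + 40)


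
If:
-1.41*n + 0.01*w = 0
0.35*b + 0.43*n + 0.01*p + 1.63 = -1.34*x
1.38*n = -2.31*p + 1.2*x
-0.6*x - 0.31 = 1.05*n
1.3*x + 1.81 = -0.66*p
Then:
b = -1.05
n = 0.29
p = -0.71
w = 41.45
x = -1.03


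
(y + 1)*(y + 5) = y^2 + 6*y + 5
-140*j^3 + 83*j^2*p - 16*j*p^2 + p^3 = (-7*j + p)*(-5*j + p)*(-4*j + p)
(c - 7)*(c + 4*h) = c^2 + 4*c*h - 7*c - 28*h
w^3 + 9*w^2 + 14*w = w*(w + 2)*(w + 7)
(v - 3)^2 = v^2 - 6*v + 9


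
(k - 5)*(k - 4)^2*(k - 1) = k^4 - 14*k^3 + 69*k^2 - 136*k + 80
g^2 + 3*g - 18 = (g - 3)*(g + 6)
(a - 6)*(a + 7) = a^2 + a - 42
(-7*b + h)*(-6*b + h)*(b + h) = 42*b^3 + 29*b^2*h - 12*b*h^2 + h^3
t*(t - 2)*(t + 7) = t^3 + 5*t^2 - 14*t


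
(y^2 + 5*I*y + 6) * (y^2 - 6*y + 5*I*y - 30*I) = y^4 - 6*y^3 + 10*I*y^3 - 19*y^2 - 60*I*y^2 + 114*y + 30*I*y - 180*I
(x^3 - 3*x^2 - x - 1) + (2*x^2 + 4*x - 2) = x^3 - x^2 + 3*x - 3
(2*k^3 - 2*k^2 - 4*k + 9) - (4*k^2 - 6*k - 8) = 2*k^3 - 6*k^2 + 2*k + 17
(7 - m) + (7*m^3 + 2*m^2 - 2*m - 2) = 7*m^3 + 2*m^2 - 3*m + 5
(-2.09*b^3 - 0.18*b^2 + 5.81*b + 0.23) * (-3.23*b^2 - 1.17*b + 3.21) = 6.7507*b^5 + 3.0267*b^4 - 25.2646*b^3 - 8.1184*b^2 + 18.381*b + 0.7383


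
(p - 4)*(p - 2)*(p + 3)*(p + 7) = p^4 + 4*p^3 - 31*p^2 - 46*p + 168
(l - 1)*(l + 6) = l^2 + 5*l - 6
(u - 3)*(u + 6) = u^2 + 3*u - 18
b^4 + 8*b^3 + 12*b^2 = b^2*(b + 2)*(b + 6)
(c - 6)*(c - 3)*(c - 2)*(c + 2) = c^4 - 9*c^3 + 14*c^2 + 36*c - 72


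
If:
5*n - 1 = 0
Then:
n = 1/5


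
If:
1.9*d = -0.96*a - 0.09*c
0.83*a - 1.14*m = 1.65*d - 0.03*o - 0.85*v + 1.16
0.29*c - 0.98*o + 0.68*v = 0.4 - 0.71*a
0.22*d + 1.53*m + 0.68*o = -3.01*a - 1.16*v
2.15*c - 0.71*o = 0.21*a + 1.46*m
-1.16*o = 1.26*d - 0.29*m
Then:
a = 0.10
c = -0.38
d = -0.03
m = -0.53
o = -0.10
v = 0.51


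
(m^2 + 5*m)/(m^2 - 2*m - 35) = m/(m - 7)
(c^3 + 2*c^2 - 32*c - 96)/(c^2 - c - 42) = (-c^3 - 2*c^2 + 32*c + 96)/(-c^2 + c + 42)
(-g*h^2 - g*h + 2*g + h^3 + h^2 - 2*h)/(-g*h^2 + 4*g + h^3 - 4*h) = (h - 1)/(h - 2)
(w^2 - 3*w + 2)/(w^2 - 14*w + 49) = (w^2 - 3*w + 2)/(w^2 - 14*w + 49)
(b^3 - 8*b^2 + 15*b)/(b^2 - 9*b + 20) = b*(b - 3)/(b - 4)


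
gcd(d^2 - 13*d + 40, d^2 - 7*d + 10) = d - 5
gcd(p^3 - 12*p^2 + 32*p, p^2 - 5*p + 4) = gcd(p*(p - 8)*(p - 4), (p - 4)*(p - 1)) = p - 4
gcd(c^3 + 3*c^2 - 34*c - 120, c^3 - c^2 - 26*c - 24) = c^2 - 2*c - 24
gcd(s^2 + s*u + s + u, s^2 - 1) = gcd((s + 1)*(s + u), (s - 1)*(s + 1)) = s + 1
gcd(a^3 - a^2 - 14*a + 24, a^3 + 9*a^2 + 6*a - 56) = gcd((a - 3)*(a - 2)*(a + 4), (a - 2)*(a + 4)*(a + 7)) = a^2 + 2*a - 8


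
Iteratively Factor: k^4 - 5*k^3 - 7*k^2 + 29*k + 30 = (k + 2)*(k^3 - 7*k^2 + 7*k + 15) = (k - 5)*(k + 2)*(k^2 - 2*k - 3) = (k - 5)*(k + 1)*(k + 2)*(k - 3)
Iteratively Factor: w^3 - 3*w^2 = (w - 3)*(w^2) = w*(w - 3)*(w)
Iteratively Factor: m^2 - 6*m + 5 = (m - 5)*(m - 1)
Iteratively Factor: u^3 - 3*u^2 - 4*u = (u + 1)*(u^2 - 4*u) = (u - 4)*(u + 1)*(u)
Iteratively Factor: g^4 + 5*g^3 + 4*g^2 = (g)*(g^3 + 5*g^2 + 4*g) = g^2*(g^2 + 5*g + 4) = g^2*(g + 4)*(g + 1)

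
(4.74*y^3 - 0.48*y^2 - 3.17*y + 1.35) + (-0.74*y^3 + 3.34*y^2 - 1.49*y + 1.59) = 4.0*y^3 + 2.86*y^2 - 4.66*y + 2.94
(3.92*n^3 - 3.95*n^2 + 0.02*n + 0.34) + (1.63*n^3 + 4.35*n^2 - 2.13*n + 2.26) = 5.55*n^3 + 0.399999999999999*n^2 - 2.11*n + 2.6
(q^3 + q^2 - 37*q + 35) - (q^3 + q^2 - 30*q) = 35 - 7*q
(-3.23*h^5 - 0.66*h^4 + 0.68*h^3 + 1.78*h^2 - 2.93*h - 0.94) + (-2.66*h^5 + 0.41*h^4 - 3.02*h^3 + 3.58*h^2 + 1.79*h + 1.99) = -5.89*h^5 - 0.25*h^4 - 2.34*h^3 + 5.36*h^2 - 1.14*h + 1.05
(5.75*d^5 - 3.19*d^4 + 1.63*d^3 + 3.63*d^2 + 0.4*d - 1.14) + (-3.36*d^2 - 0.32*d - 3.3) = 5.75*d^5 - 3.19*d^4 + 1.63*d^3 + 0.27*d^2 + 0.08*d - 4.44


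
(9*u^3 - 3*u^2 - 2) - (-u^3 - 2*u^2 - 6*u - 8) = 10*u^3 - u^2 + 6*u + 6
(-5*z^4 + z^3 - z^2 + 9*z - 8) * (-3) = 15*z^4 - 3*z^3 + 3*z^2 - 27*z + 24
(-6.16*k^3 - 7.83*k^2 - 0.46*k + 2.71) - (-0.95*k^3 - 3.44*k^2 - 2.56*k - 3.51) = -5.21*k^3 - 4.39*k^2 + 2.1*k + 6.22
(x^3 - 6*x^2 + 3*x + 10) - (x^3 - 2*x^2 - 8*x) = -4*x^2 + 11*x + 10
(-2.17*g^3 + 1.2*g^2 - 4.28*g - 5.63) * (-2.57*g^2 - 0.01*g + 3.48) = 5.5769*g^5 - 3.0623*g^4 + 3.436*g^3 + 18.6879*g^2 - 14.8381*g - 19.5924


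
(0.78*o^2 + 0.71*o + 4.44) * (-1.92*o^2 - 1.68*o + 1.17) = -1.4976*o^4 - 2.6736*o^3 - 8.805*o^2 - 6.6285*o + 5.1948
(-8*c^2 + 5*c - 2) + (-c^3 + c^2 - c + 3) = -c^3 - 7*c^2 + 4*c + 1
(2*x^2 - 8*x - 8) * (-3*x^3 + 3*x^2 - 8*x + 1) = -6*x^5 + 30*x^4 - 16*x^3 + 42*x^2 + 56*x - 8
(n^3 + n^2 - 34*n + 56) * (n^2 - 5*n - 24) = n^5 - 4*n^4 - 63*n^3 + 202*n^2 + 536*n - 1344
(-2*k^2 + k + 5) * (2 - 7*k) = 14*k^3 - 11*k^2 - 33*k + 10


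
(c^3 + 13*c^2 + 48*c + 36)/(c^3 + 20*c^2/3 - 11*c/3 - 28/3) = 3*(c^2 + 12*c + 36)/(3*c^2 + 17*c - 28)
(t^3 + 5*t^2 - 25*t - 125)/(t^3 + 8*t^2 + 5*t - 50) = (t - 5)/(t - 2)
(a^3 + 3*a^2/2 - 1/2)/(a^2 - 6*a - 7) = (2*a^2 + a - 1)/(2*(a - 7))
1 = 1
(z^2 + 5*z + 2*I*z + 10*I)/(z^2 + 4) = (z + 5)/(z - 2*I)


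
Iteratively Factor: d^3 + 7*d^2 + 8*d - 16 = (d + 4)*(d^2 + 3*d - 4) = (d + 4)^2*(d - 1)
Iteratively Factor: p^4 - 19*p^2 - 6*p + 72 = (p + 3)*(p^3 - 3*p^2 - 10*p + 24) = (p + 3)^2*(p^2 - 6*p + 8) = (p - 4)*(p + 3)^2*(p - 2)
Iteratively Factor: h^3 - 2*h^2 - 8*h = (h + 2)*(h^2 - 4*h) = (h - 4)*(h + 2)*(h)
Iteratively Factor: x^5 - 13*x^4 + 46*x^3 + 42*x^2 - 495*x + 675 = (x - 3)*(x^4 - 10*x^3 + 16*x^2 + 90*x - 225) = (x - 3)*(x + 3)*(x^3 - 13*x^2 + 55*x - 75) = (x - 5)*(x - 3)*(x + 3)*(x^2 - 8*x + 15) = (x - 5)^2*(x - 3)*(x + 3)*(x - 3)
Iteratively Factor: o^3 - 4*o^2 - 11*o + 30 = (o + 3)*(o^2 - 7*o + 10) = (o - 5)*(o + 3)*(o - 2)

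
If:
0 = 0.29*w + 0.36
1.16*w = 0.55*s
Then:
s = -2.62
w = -1.24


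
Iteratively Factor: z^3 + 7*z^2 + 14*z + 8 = (z + 1)*(z^2 + 6*z + 8) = (z + 1)*(z + 2)*(z + 4)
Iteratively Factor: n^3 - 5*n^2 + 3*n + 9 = (n - 3)*(n^2 - 2*n - 3) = (n - 3)*(n + 1)*(n - 3)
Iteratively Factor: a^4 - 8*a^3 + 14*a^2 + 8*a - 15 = (a + 1)*(a^3 - 9*a^2 + 23*a - 15) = (a - 5)*(a + 1)*(a^2 - 4*a + 3) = (a - 5)*(a - 3)*(a + 1)*(a - 1)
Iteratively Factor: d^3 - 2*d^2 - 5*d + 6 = (d + 2)*(d^2 - 4*d + 3) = (d - 3)*(d + 2)*(d - 1)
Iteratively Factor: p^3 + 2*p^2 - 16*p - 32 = (p + 4)*(p^2 - 2*p - 8) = (p + 2)*(p + 4)*(p - 4)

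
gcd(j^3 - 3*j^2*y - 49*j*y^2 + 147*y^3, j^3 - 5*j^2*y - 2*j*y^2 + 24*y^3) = -j + 3*y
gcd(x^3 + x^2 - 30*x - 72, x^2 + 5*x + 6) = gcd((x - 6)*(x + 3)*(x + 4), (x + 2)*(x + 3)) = x + 3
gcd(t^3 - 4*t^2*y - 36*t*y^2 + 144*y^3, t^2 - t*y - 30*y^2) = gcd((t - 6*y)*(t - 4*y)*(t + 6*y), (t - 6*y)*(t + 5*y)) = -t + 6*y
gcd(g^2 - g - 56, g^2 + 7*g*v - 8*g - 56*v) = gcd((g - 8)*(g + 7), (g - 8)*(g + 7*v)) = g - 8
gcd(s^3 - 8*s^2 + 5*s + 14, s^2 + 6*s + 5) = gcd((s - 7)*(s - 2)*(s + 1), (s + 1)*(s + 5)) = s + 1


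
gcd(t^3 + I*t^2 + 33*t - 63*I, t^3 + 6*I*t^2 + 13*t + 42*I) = t^2 + 4*I*t + 21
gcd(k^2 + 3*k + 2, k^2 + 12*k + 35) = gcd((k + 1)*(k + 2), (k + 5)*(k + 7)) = 1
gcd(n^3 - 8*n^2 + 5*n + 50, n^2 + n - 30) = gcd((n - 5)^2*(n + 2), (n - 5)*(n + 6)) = n - 5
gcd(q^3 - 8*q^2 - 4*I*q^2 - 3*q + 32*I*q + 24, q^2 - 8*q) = q - 8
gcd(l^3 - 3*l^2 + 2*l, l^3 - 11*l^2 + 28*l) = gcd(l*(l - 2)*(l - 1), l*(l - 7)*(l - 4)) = l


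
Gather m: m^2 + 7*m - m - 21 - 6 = m^2 + 6*m - 27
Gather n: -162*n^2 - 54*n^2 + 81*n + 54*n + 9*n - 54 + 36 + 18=-216*n^2 + 144*n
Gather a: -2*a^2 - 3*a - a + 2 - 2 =-2*a^2 - 4*a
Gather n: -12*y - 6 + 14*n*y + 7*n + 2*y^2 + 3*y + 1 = n*(14*y + 7) + 2*y^2 - 9*y - 5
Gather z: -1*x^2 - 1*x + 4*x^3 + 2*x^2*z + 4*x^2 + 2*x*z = 4*x^3 + 3*x^2 - x + z*(2*x^2 + 2*x)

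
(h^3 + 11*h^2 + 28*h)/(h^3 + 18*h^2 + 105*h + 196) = h/(h + 7)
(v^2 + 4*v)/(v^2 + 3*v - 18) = v*(v + 4)/(v^2 + 3*v - 18)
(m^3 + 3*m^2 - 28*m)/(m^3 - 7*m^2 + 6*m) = (m^2 + 3*m - 28)/(m^2 - 7*m + 6)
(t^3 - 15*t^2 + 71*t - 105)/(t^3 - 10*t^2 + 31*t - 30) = (t - 7)/(t - 2)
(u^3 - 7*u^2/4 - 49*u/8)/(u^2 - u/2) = (8*u^2 - 14*u - 49)/(4*(2*u - 1))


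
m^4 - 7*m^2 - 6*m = m*(m - 3)*(m + 1)*(m + 2)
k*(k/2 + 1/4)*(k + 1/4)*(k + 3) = k^4/2 + 15*k^3/8 + 19*k^2/16 + 3*k/16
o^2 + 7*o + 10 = (o + 2)*(o + 5)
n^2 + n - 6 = (n - 2)*(n + 3)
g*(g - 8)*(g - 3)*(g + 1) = g^4 - 10*g^3 + 13*g^2 + 24*g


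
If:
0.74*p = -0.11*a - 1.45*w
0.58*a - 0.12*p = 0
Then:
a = -0.393309222423146*w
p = -1.90099457504521*w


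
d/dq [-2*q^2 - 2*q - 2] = -4*q - 2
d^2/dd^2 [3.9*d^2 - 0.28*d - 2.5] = 7.80000000000000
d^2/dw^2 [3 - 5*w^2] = -10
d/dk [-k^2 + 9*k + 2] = 9 - 2*k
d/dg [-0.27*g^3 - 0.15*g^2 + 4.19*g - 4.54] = -0.81*g^2 - 0.3*g + 4.19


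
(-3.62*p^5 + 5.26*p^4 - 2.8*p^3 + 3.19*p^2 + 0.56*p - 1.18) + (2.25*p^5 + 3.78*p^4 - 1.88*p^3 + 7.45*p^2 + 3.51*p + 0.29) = -1.37*p^5 + 9.04*p^4 - 4.68*p^3 + 10.64*p^2 + 4.07*p - 0.89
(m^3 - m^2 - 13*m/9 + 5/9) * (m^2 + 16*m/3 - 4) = m^5 + 13*m^4/3 - 97*m^3/9 - 85*m^2/27 + 236*m/27 - 20/9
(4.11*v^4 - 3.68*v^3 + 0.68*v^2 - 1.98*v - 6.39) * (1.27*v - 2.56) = 5.2197*v^5 - 15.1952*v^4 + 10.2844*v^3 - 4.2554*v^2 - 3.0465*v + 16.3584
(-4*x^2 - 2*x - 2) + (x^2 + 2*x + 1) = -3*x^2 - 1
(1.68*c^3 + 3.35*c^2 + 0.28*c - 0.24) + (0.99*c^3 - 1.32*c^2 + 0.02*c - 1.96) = 2.67*c^3 + 2.03*c^2 + 0.3*c - 2.2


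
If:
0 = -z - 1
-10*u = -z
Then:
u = -1/10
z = -1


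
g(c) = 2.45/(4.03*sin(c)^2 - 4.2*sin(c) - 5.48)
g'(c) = 2.45*(-8.06*sin(c)*cos(c) + 4.2*cos(c))/(4.03*sin(c)^2 - 4.2*sin(c) - 5.48)^2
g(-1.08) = 1.80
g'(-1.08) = 7.07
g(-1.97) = 1.35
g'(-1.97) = -3.38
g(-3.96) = -0.38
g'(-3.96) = 0.07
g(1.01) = -0.40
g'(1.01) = -0.09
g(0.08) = -0.42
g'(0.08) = 0.26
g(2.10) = -0.40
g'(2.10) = 0.09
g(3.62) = -0.91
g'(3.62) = -2.37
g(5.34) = 4.38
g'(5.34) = 49.20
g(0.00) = -0.45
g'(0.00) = 0.34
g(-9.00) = -0.80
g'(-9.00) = -1.79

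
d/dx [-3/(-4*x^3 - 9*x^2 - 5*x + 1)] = 3*(-12*x^2 - 18*x - 5)/(4*x^3 + 9*x^2 + 5*x - 1)^2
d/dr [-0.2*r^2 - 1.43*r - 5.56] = -0.4*r - 1.43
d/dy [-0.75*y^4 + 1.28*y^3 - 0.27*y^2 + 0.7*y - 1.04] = -3.0*y^3 + 3.84*y^2 - 0.54*y + 0.7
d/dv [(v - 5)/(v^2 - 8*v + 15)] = -1/(v^2 - 6*v + 9)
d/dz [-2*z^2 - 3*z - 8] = -4*z - 3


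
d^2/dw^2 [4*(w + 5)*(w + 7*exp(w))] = 28*w*exp(w) + 196*exp(w) + 8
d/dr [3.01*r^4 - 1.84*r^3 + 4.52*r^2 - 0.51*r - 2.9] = 12.04*r^3 - 5.52*r^2 + 9.04*r - 0.51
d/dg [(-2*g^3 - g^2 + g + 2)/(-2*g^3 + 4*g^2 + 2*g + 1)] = (-10*g^4 - 4*g^3 - 18*g - 3)/(4*g^6 - 16*g^5 + 8*g^4 + 12*g^3 + 12*g^2 + 4*g + 1)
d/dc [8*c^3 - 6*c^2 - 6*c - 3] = 24*c^2 - 12*c - 6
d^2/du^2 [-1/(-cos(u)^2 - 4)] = 2*(-2*sin(u)^4 - 7*sin(u)^2 + 5)/(cos(u)^2 + 4)^3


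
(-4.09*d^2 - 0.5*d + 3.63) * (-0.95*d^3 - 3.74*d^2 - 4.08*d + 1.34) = 3.8855*d^5 + 15.7716*d^4 + 15.1087*d^3 - 17.0168*d^2 - 15.4804*d + 4.8642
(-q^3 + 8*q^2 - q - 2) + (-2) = -q^3 + 8*q^2 - q - 4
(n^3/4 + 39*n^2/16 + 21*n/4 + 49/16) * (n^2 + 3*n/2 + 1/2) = n^5/4 + 45*n^4/16 + 289*n^3/32 + 389*n^2/32 + 231*n/32 + 49/32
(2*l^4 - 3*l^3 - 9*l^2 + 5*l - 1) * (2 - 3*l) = -6*l^5 + 13*l^4 + 21*l^3 - 33*l^2 + 13*l - 2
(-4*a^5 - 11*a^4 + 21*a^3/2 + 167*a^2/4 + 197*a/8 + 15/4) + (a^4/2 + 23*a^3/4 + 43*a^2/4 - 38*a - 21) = -4*a^5 - 21*a^4/2 + 65*a^3/4 + 105*a^2/2 - 107*a/8 - 69/4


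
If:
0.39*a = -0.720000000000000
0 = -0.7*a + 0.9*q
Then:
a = -1.85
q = -1.44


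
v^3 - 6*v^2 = v^2*(v - 6)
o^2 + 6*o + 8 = (o + 2)*(o + 4)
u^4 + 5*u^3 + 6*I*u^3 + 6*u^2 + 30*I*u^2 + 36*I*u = u*(u + 2)*(u + 3)*(u + 6*I)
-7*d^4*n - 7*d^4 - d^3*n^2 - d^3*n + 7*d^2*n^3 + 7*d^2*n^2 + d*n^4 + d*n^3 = (-d + n)*(d + n)*(7*d + n)*(d*n + d)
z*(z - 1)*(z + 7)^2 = z^4 + 13*z^3 + 35*z^2 - 49*z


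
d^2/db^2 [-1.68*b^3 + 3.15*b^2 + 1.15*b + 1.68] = 6.3 - 10.08*b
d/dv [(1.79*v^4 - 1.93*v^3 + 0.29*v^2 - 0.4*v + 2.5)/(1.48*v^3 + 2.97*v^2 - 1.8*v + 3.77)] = (2.6492*v^6 + 10.6326*v^5 - 15.8273*v^4 + 35.1252*v^3 - 32.2623*v^2 - 12.6634*v + 2.992)/(2.1904*v^6 + 8.7912*v^5 + 3.4929*v^4 + 0.4672*v^3 + 25.6338*v^2 - 13.572*v + 14.2129)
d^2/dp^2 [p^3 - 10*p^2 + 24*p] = 6*p - 20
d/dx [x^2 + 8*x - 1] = 2*x + 8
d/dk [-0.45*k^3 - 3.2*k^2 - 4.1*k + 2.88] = -1.35*k^2 - 6.4*k - 4.1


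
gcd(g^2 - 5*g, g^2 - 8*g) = g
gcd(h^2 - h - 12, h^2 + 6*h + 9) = h + 3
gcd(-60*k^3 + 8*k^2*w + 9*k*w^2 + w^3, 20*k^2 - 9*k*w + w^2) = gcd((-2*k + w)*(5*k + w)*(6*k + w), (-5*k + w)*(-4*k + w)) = 1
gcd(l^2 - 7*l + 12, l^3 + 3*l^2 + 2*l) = 1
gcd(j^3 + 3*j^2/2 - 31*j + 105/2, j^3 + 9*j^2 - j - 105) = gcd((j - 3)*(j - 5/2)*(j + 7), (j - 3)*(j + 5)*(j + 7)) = j^2 + 4*j - 21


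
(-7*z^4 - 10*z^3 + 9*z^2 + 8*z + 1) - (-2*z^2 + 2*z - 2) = -7*z^4 - 10*z^3 + 11*z^2 + 6*z + 3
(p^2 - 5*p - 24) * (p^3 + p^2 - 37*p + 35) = p^5 - 4*p^4 - 66*p^3 + 196*p^2 + 713*p - 840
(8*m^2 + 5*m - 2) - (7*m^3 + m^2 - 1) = -7*m^3 + 7*m^2 + 5*m - 1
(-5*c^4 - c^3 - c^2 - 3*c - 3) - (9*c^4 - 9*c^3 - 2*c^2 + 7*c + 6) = -14*c^4 + 8*c^3 + c^2 - 10*c - 9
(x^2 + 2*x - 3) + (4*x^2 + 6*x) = 5*x^2 + 8*x - 3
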